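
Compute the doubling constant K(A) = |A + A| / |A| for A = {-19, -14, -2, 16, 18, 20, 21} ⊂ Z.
K = |A + A| / |A| = 26/7

Enumerate A + A = {a + b : a, b ∈ A}. With |A| = 7, there are |A|^2 = 49 ordered sum pairs; collecting distinct values, A + A = {-38, -33, -28, -21, -16, -4, -3, -1, 1, 2, 4, 6, 7, 14, 16, 18, 19, 32, 34, 36, 37, 38, 39, 40, 41, 42}, so |A + A| = 26. Thus K = 26/7. For comparison, the minimum possible |A + A| over all 7-element sets is 2·7 − 1 = 13 (so min K = 13/7), attained only by arithmetic progressions.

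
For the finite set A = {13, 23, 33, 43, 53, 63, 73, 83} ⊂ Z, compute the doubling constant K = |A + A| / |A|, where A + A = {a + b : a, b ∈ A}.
K = |A + A| / |A| = 15/8

Enumerate A + A = {a + b : a, b ∈ A}. With |A| = 8, there are |A|^2 = 64 ordered sum pairs; collecting distinct values, A + A = {26, 36, 46, 56, 66, 76, 86, 96, 106, 116, 126, 136, 146, 156, 166}, so |A + A| = 15. Thus K = 15/8. Here |A + A| = 2|A| − 1 = 15, the minimum possible — so K = 15/8 is minimal, which holds iff A is an arithmetic progression.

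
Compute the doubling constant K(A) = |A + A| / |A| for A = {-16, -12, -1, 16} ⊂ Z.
K = |A + A| / |A| = 10/4 = 5/2

Enumerate A + A = {a + b : a, b ∈ A}. With |A| = 4, there are |A|^2 = 16 ordered sum pairs; collecting distinct values, A + A = {-32, -28, -24, -17, -13, -2, 0, 4, 15, 32}, so |A + A| = 10. Thus K = 10/4 = 5/2. For comparison, the minimum possible |A + A| over all 4-element sets is 2·4 − 1 = 7 (so min K = 7/4), attained only by arithmetic progressions.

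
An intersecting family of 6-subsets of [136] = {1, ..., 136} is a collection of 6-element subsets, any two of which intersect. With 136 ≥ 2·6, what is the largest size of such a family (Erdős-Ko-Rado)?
max |F| = C(135, 5) = 346700277

Erdős-Ko-Rado (1961): when n ≥ 2k, max |F| = C(n−1, k−1). The bound is attained by the star {A : i ∈ A} for any fixed i ∈ [n]. Here C(136−1, 6−1) = C(135, 5) = 346700277.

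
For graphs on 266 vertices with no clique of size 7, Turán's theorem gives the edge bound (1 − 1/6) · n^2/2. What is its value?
Turán density bound = (5/6) · 266^2/2 = 88445/3 ≈ 29481.6667

Turán's theorem: ex(n, K_{r+1}) is achieved by the complete r-partite Turán graph T(n, r) with parts as balanced as possible, and is at most (1 − 1/r) · n^2/2. For r = 6, n = 266: the density bound is (5/6) · 70756/2 = 88445/3 ≈ 29481.6667. The integer-valued extremum is e(T(266, 6)) = 29481, which is strictly less than the density bound 88445/3 since 6 ∤ 266 (the parts of T(266, 6) cannot all be equal).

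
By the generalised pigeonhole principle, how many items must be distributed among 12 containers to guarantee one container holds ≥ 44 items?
n = (44 − 1)·12 + 1 = 517

By the generalised pigeonhole principle, to guarantee some box contains ≥ r objects we need more than (r − 1) · k objects total. Threshold: n = (r − 1) · k + 1. With r = 44 and k = 12: n = 43 · 12 + 1 = 516 + 1 = 517. For n = 516 = 43 · 12, we can put exactly 43 objects in every box, avoiding 44 in any single one — so 517 is tight.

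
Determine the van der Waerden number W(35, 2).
W(35, 2) = 35 + 1 = 36

A 2-term AP is any pair of integers, so a monochromatic 2-AP exists iff some colour is used at least twice. With 35 colours, the colouring i ↦ i on {1, ..., 35} uses each colour once, avoiding any monochromatic pair, so W(35, 2) > 35. For {1, ..., 36}, pigeonhole forces two integers of the same colour, which form a monochromatic 2-AP. Hence W(35, 2) = 36.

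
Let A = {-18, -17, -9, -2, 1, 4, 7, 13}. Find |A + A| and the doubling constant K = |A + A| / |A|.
K = |A + A| / |A| = 28/8 = 7/2

Enumerate A + A = {a + b : a, b ∈ A}. With |A| = 8, there are |A|^2 = 64 ordered sum pairs; collecting distinct values, A + A = {-36, -35, -34, -27, -26, -20, -19, -18, -17, -16, -14, -13, -11, -10, -8, -5, -4, -2, -1, 2, 4, 5, 8, 11, 14, 17, 20, 26}, so |A + A| = 28. Thus K = 28/8 = 7/2. For comparison, the minimum possible |A + A| over all 8-element sets is 2·8 − 1 = 15 (so min K = 15/8), attained only by arithmetic progressions.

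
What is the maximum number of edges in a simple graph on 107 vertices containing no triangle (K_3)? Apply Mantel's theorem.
ex(107, K_3) = ⌊107^2/4⌋ = 2862

Mantel (1907): a triangle-free graph on n vertices has at most ⌊n^2/4⌋ edges, with equality for the complete bipartite graph K_{⌊n/2⌋, ⌈n/2⌉}. For n = 107: ⌊107^2/4⌋ = ⌊11449/4⌋ = 2862. The extremal graph is K_{53, 54}, which has 53·54 = 2862 edges.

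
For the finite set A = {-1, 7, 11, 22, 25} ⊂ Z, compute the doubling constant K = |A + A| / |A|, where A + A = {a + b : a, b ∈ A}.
K = |A + A| / |A| = 15/5 = 3

Enumerate A + A = {a + b : a, b ∈ A}. With |A| = 5, there are |A|^2 = 25 ordered sum pairs; collecting distinct values, A + A = {-2, 6, 10, 14, 18, 21, 22, 24, 29, 32, 33, 36, 44, 47, 50}, so |A + A| = 15. Thus K = 15/5 = 3. For comparison, the minimum possible |A + A| over all 5-element sets is 2·5 − 1 = 9 (so min K = 9/5), attained only by arithmetic progressions.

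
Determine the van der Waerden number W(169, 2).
W(169, 2) = 169 + 1 = 170

A 2-term AP is any pair of integers, so a monochromatic 2-AP exists iff some colour is used at least twice. With 169 colours, the colouring i ↦ i on {1, ..., 169} uses each colour once, avoiding any monochromatic pair, so W(169, 2) > 169. For {1, ..., 170}, pigeonhole forces two integers of the same colour, which form a monochromatic 2-AP. Hence W(169, 2) = 170.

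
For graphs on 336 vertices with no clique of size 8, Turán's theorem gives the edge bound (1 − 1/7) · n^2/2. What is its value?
Turán density bound = (6/7) · 336^2/2 = 48384

Turán's theorem: ex(n, K_{r+1}) is achieved by the complete r-partite Turán graph T(n, r) with parts as balanced as possible, and is at most (1 − 1/r) · n^2/2. For r = 7, n = 336: the density bound is (6/7) · 112896/2 = 48384. Since 7 ∣ 336, the Turán graph T(336, 7) has parts of equal size 48, and its edge count e(T(336, 7)) = 48384 attains the density bound exactly.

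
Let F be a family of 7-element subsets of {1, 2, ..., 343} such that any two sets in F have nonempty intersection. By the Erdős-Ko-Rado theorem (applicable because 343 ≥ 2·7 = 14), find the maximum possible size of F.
max |F| = C(342, 6) = 2126538280581

The Erdős-Ko-Rado theorem states: for n ≥ 2k, an intersecting family of k-subsets of an n-element set has size at most C(n − 1, k − 1), with equality for 'star' families {A ⊆ [n] : |A| = k, i ∈ A} (fix an element i). For n = 343, k = 7: C(342, 6) = 2126538280581.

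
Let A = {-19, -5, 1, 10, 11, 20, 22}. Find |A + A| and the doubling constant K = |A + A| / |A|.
K = |A + A| / |A| = 27/7

Enumerate A + A = {a + b : a, b ∈ A}. With |A| = 7, there are |A|^2 = 49 ordered sum pairs; collecting distinct values, A + A = {-38, -24, -18, -10, -9, -8, -4, 1, 2, 3, 5, 6, 11, 12, 15, 17, 20, 21, 22, 23, 30, 31, 32, 33, 40, 42, 44}, so |A + A| = 27. Thus K = 27/7. For comparison, the minimum possible |A + A| over all 7-element sets is 2·7 − 1 = 13 (so min K = 13/7), attained only by arithmetic progressions.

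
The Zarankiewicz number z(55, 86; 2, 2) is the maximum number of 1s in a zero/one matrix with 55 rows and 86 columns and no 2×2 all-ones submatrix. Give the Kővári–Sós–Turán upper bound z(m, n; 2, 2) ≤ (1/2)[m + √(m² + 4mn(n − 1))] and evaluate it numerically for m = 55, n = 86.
z(55, 86; 2, 2) ≤ (1/2)[55 + √(55² + 4·55·86·85)] = (1/2)[55 + √1611225] = 662.1702

Kővári–Sós–Turán: let r_1, ..., r_55 be the row sums and z = Σ r_i the total number of 1s. Each pair of columns can share at most one row with both entries 1 (else a 2×2 all-ones block appears), so Σ_i C(r_i, 2) ≤ C(86, 2) = 3655. By convexity Σ_i C(r_i, 2) ≥ 55·C(z/55, 2) = z(z − 55)/(2·55), giving z² − 55z − 55·86·85 ≤ 0 and hence z ≤ (1/2)[55 + √(3025 + 4·402050)] = (1/2)[55 + √1611225] ≈ (1/2)(55 + 1269.3404) = 662.1702.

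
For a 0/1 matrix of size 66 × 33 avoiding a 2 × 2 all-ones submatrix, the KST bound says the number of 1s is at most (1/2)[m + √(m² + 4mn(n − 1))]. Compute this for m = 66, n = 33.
z(66, 33; 2, 2) ≤ (1/2)[66 + √(66² + 4·66·33·32)] = (1/2)[66 + √283140] = 299.0545

Kővári–Sós–Turán: let r_1, ..., r_66 be the row sums and z = Σ r_i the total number of 1s. Each pair of columns can share at most one row with both entries 1 (else a 2×2 all-ones block appears), so Σ_i C(r_i, 2) ≤ C(33, 2) = 528. By convexity Σ_i C(r_i, 2) ≥ 66·C(z/66, 2) = z(z − 66)/(2·66), giving z² − 66z − 66·33·32 ≤ 0 and hence z ≤ (1/2)[66 + √(4356 + 4·69696)] = (1/2)[66 + √283140] ≈ (1/2)(66 + 532.109) = 299.0545.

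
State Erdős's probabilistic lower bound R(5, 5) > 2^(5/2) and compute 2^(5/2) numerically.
2^(5/2) = 5.6569; so R(5, 5) > 5.6569

Colour each edge of K_n uniformly at random with red/blue. The expected number of monochromatic K_5 is C(n, 5) · 2 · 2^(−C(5,2)). If C(n, 5) · 2^(1 − C(5,2)) < 1, then with positive probability no monochromatic K_5 exists, so R(5, 5) > n. The standard estimate C(n, 5) ≤ n^5/5! shows this inequality holds whenever n ≤ 2^(5/2) (since 5! · 2^(C(5,2) − 1) > 2^(5^2/2) ≥ n^5). Hence R(5, 5) > 2^(5/2) = 5.6569.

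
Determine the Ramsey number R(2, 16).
R(2, 16) = 16

R(2, k) = k for all k ≥ 2: in a 2-colouring of K_k, either some edge is red (a red K_2) or all edges are blue (a blue K_k). And K_{15} coloured all-blue has no blue K_16, so R(2, 16) > 15. Hence R(2, 16) = 16.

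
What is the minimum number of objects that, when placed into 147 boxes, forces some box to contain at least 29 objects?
n = (29 − 1)·147 + 1 = 4117

By the generalised pigeonhole principle, to guarantee some box contains ≥ r objects we need more than (r − 1) · k objects total. Threshold: n = (r − 1) · k + 1. With r = 29 and k = 147: n = 28 · 147 + 1 = 4116 + 1 = 4117. For n = 4116 = 28 · 147, we can put exactly 28 objects in every box, avoiding 29 in any single one — so 4117 is tight.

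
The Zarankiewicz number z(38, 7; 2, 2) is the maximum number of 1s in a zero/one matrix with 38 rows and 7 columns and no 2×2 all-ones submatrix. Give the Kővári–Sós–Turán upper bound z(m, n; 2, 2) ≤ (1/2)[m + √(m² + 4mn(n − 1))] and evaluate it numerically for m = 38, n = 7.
z(38, 7; 2, 2) ≤ (1/2)[38 + √(38² + 4·38·7·6)] = (1/2)[38 + √7828] = 63.238

Kővári–Sós–Turán: let r_1, ..., r_38 be the row sums and z = Σ r_i the total number of 1s. Each pair of columns can share at most one row with both entries 1 (else a 2×2 all-ones block appears), so Σ_i C(r_i, 2) ≤ C(7, 2) = 21. By convexity Σ_i C(r_i, 2) ≥ 38·C(z/38, 2) = z(z − 38)/(2·38), giving z² − 38z − 38·7·6 ≤ 0 and hence z ≤ (1/2)[38 + √(1444 + 4·1596)] = (1/2)[38 + √7828] ≈ (1/2)(38 + 88.476) = 63.238.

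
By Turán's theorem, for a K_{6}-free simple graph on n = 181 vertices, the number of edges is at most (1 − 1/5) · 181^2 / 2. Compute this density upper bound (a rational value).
Turán density bound = (4/5) · 181^2/2 = 65522/5 ≈ 13104.4

Turán's theorem: ex(n, K_{r+1}) is achieved by the complete r-partite Turán graph T(n, r) with parts as balanced as possible, and is at most (1 − 1/r) · n^2/2. For r = 5, n = 181: the density bound is (4/5) · 32761/2 = 65522/5 ≈ 13104.4. The integer-valued extremum is e(T(181, 5)) = 13104, which is strictly less than the density bound 65522/5 since 5 ∤ 181 (the parts of T(181, 5) cannot all be equal).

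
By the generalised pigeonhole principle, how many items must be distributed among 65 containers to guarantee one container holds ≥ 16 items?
n = (16 − 1)·65 + 1 = 976

By the generalised pigeonhole principle, to guarantee some box contains ≥ r objects we need more than (r − 1) · k objects total. Threshold: n = (r − 1) · k + 1. With r = 16 and k = 65: n = 15 · 65 + 1 = 975 + 1 = 976. For n = 975 = 15 · 65, we can put exactly 15 objects in every box, avoiding 16 in any single one — so 976 is tight.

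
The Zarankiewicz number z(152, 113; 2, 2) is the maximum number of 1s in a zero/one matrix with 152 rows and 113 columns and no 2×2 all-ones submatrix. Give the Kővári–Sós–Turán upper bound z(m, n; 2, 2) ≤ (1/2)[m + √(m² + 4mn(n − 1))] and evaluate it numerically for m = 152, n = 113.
z(152, 113; 2, 2) ≤ (1/2)[152 + √(152² + 4·152·113·112)] = (1/2)[152 + √7717952] = 1465.0601

Kővári–Sós–Turán: let r_1, ..., r_152 be the row sums and z = Σ r_i the total number of 1s. Each pair of columns can share at most one row with both entries 1 (else a 2×2 all-ones block appears), so Σ_i C(r_i, 2) ≤ C(113, 2) = 6328. By convexity Σ_i C(r_i, 2) ≥ 152·C(z/152, 2) = z(z − 152)/(2·152), giving z² − 152z − 152·113·112 ≤ 0 and hence z ≤ (1/2)[152 + √(23104 + 4·1923712)] = (1/2)[152 + √7717952] ≈ (1/2)(152 + 2778.1202) = 1465.0601.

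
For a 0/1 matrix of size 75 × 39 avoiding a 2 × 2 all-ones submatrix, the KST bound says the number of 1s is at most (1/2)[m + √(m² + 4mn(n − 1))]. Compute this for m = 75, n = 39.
z(75, 39; 2, 2) ≤ (1/2)[75 + √(75² + 4·75·39·38)] = (1/2)[75 + √450225] = 372.994

Kővári–Sós–Turán: let r_1, ..., r_75 be the row sums and z = Σ r_i the total number of 1s. Each pair of columns can share at most one row with both entries 1 (else a 2×2 all-ones block appears), so Σ_i C(r_i, 2) ≤ C(39, 2) = 741. By convexity Σ_i C(r_i, 2) ≥ 75·C(z/75, 2) = z(z − 75)/(2·75), giving z² − 75z − 75·39·38 ≤ 0 and hence z ≤ (1/2)[75 + √(5625 + 4·111150)] = (1/2)[75 + √450225] ≈ (1/2)(75 + 670.9881) = 372.994.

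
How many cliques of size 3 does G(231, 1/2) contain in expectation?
E[# K_3] = C(231, 3) · (1/2)^C(3, 2) = 2027795 / 2^3 = 253474.375

For each 3-subset S of vertices (there are C(231, 3) = 2027795 such S), let X_S = 1 if S induces a K_3 (all C(3, 2) = 3 edges present). Then P(X_S = 1) = (1/2)^3 = 1/8. By linearity of expectation, E[# K_3] = C(231, 3) · (1/2)^3 = 2027795 / 8 = 253474.375.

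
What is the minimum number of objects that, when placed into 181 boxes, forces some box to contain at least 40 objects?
n = (40 − 1)·181 + 1 = 7060

By the generalised pigeonhole principle, to guarantee some box contains ≥ r objects we need more than (r − 1) · k objects total. Threshold: n = (r − 1) · k + 1. With r = 40 and k = 181: n = 39 · 181 + 1 = 7059 + 1 = 7060. For n = 7059 = 39 · 181, we can put exactly 39 objects in every box, avoiding 40 in any single one — so 7060 is tight.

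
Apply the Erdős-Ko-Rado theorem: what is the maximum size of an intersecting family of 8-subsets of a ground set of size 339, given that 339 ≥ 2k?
max |F| = C(338, 7) = 93935323022736

The Erdős-Ko-Rado theorem states: for n ≥ 2k, an intersecting family of k-subsets of an n-element set has size at most C(n − 1, k − 1), with equality for 'star' families {A ⊆ [n] : |A| = k, i ∈ A} (fix an element i). For n = 339, k = 8: C(338, 7) = 93935323022736.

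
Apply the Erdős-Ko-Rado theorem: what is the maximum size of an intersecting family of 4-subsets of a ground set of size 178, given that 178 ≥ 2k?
max |F| = C(177, 3) = 908600

Erdős-Ko-Rado (1961): when n ≥ 2k, max |F| = C(n−1, k−1). The bound is attained by the star {A : i ∈ A} for any fixed i ∈ [n]. Here C(178−1, 4−1) = C(177, 3) = 908600.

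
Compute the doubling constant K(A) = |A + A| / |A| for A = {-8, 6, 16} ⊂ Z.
K = |A + A| / |A| = 6/3 = 2

Enumerate A + A = {a + b : a, b ∈ A}. With |A| = 3, there are |A|^2 = 9 ordered sum pairs; collecting distinct values, A + A = {-16, -2, 8, 12, 22, 32}, so |A + A| = 6. Thus K = 6/3 = 2. For comparison, the minimum possible |A + A| over all 3-element sets is 2·3 − 1 = 5 (so min K = 5/3), attained only by arithmetic progressions.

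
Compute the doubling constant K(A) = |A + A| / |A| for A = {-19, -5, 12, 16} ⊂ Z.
K = |A + A| / |A| = 10/4 = 5/2

Enumerate A + A = {a + b : a, b ∈ A}. With |A| = 4, there are |A|^2 = 16 ordered sum pairs; collecting distinct values, A + A = {-38, -24, -10, -7, -3, 7, 11, 24, 28, 32}, so |A + A| = 10. Thus K = 10/4 = 5/2. For comparison, the minimum possible |A + A| over all 4-element sets is 2·4 − 1 = 7 (so min K = 7/4), attained only by arithmetic progressions.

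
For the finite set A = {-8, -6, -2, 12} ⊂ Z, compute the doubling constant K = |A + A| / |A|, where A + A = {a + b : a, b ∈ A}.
K = |A + A| / |A| = 10/4 = 5/2

Enumerate A + A = {a + b : a, b ∈ A}. With |A| = 4, there are |A|^2 = 16 ordered sum pairs; collecting distinct values, A + A = {-16, -14, -12, -10, -8, -4, 4, 6, 10, 24}, so |A + A| = 10. Thus K = 10/4 = 5/2. For comparison, the minimum possible |A + A| over all 4-element sets is 2·4 − 1 = 7 (so min K = 7/4), attained only by arithmetic progressions.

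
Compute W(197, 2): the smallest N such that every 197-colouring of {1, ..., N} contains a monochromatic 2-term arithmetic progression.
W(197, 2) = 197 + 1 = 198

A 2-term AP is any pair of integers, so a monochromatic 2-AP exists iff some colour is used at least twice. With 197 colours, the colouring i ↦ i on {1, ..., 197} uses each colour once, avoiding any monochromatic pair, so W(197, 2) > 197. For {1, ..., 198}, pigeonhole forces two integers of the same colour, which form a monochromatic 2-AP. Hence W(197, 2) = 198.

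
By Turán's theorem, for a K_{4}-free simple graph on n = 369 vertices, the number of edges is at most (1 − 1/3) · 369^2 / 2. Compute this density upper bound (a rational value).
Turán density bound = (2/3) · 369^2/2 = 45387

Turán's theorem: ex(n, K_{r+1}) is achieved by the complete r-partite Turán graph T(n, r) with parts as balanced as possible, and is at most (1 − 1/r) · n^2/2. For r = 3, n = 369: the density bound is (2/3) · 136161/2 = 45387. Since 3 ∣ 369, the Turán graph T(369, 3) has parts of equal size 123, and its edge count e(T(369, 3)) = 45387 attains the density bound exactly.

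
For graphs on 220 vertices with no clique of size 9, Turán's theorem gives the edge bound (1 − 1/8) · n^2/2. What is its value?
Turán density bound = (7/8) · 220^2/2 = 21175

Turán's theorem: ex(n, K_{r+1}) is achieved by the complete r-partite Turán graph T(n, r) with parts as balanced as possible, and is at most (1 − 1/r) · n^2/2. For r = 8, n = 220: the density bound is (7/8) · 48400/2 = 21175. The integer-valued extremum is e(T(220, 8)) = 21174, which is strictly less than the density bound 21175 since 8 ∤ 220 (the parts of T(220, 8) cannot all be equal).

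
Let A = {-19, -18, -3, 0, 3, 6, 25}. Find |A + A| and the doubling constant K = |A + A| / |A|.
K = |A + A| / |A| = 24/7

Enumerate A + A = {a + b : a, b ∈ A}. With |A| = 7, there are |A|^2 = 49 ordered sum pairs; collecting distinct values, A + A = {-38, -37, -36, -22, -21, -19, -18, -16, -15, -13, -12, -6, -3, 0, 3, 6, 7, 9, 12, 22, 25, 28, 31, 50}, so |A + A| = 24. Thus K = 24/7. For comparison, the minimum possible |A + A| over all 7-element sets is 2·7 − 1 = 13 (so min K = 13/7), attained only by arithmetic progressions.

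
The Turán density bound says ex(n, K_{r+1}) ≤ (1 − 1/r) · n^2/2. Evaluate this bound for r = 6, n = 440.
Turán density bound = (5/6) · 440^2/2 = 242000/3 ≈ 80666.6667

Turán's theorem: ex(n, K_{r+1}) is achieved by the complete r-partite Turán graph T(n, r) with parts as balanced as possible, and is at most (1 − 1/r) · n^2/2. For r = 6, n = 440: the density bound is (5/6) · 193600/2 = 242000/3 ≈ 80666.6667. The integer-valued extremum is e(T(440, 6)) = 80666, which is strictly less than the density bound 242000/3 since 6 ∤ 440 (the parts of T(440, 6) cannot all be equal).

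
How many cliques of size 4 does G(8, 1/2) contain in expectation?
E[# K_4] = C(8, 4) · (1/2)^C(4, 2) = 70 / 2^6 = 35/32 = 1.09375

For each 4-subset S of vertices (there are C(8, 4) = 70 such S), let X_S = 1 if S induces a K_4 (all C(4, 2) = 6 edges present). Then P(X_S = 1) = (1/2)^6 = 1/64. By linearity of expectation, E[# K_4] = C(8, 4) · (1/2)^6 = 70 / 64 = 35/32 = 1.09375.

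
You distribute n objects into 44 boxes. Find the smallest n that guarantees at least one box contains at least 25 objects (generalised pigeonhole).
n = (25 − 1)·44 + 1 = 1057

By the generalised pigeonhole principle, to guarantee some box contains ≥ r objects we need more than (r − 1) · k objects total. Threshold: n = (r − 1) · k + 1. With r = 25 and k = 44: n = 24 · 44 + 1 = 1056 + 1 = 1057. For n = 1056 = 24 · 44, we can put exactly 24 objects in every box, avoiding 25 in any single one — so 1057 is tight.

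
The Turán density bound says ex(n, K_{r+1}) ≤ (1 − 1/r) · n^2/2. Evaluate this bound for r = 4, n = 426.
Turán density bound = (3/4) · 426^2/2 = 136107/2 ≈ 68053.5

Turán's theorem: ex(n, K_{r+1}) is achieved by the complete r-partite Turán graph T(n, r) with parts as balanced as possible, and is at most (1 − 1/r) · n^2/2. For r = 4, n = 426: the density bound is (3/4) · 181476/2 = 136107/2 ≈ 68053.5. The integer-valued extremum is e(T(426, 4)) = 68053, which is strictly less than the density bound 136107/2 since 4 ∤ 426 (the parts of T(426, 4) cannot all be equal).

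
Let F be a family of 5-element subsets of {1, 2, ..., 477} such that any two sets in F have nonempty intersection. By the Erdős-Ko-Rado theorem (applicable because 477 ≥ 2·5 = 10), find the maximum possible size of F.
max |F| = C(476, 4) = 2112169675

The Erdős-Ko-Rado theorem states: for n ≥ 2k, an intersecting family of k-subsets of an n-element set has size at most C(n − 1, k − 1), with equality for 'star' families {A ⊆ [n] : |A| = k, i ∈ A} (fix an element i). For n = 477, k = 5: C(476, 4) = 2112169675.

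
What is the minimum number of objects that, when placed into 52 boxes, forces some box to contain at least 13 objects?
n = (13 − 1)·52 + 1 = 625

By the generalised pigeonhole principle, to guarantee some box contains ≥ r objects we need more than (r − 1) · k objects total. Threshold: n = (r − 1) · k + 1. With r = 13 and k = 52: n = 12 · 52 + 1 = 624 + 1 = 625. For n = 624 = 12 · 52, we can put exactly 12 objects in every box, avoiding 13 in any single one — so 625 is tight.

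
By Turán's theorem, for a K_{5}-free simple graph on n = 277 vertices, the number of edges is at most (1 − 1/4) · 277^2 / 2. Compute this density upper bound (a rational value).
Turán density bound = (3/4) · 277^2/2 = 230187/8 ≈ 28773.375

Turán's theorem: ex(n, K_{r+1}) is achieved by the complete r-partite Turán graph T(n, r) with parts as balanced as possible, and is at most (1 − 1/r) · n^2/2. For r = 4, n = 277: the density bound is (3/4) · 76729/2 = 230187/8 ≈ 28773.375. The integer-valued extremum is e(T(277, 4)) = 28773, which is strictly less than the density bound 230187/8 since 4 ∤ 277 (the parts of T(277, 4) cannot all be equal).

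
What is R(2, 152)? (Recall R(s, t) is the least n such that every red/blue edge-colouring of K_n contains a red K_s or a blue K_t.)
R(2, 152) = 152

R(2, k) = k for all k ≥ 2: in a 2-colouring of K_k, either some edge is red (a red K_2) or all edges are blue (a blue K_k). And K_{151} coloured all-blue has no blue K_152, so R(2, 152) > 151. Hence R(2, 152) = 152.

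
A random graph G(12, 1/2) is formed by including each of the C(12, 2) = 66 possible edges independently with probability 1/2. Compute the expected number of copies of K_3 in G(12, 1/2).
E[# K_3] = C(12, 3) · (1/2)^C(3, 2) = 220 / 2^3 = 55/2 = 27.5

For each 3-subset S of vertices (there are C(12, 3) = 220 such S), let X_S = 1 if S induces a K_3 (all C(3, 2) = 3 edges present). Then P(X_S = 1) = (1/2)^3 = 1/8. By linearity of expectation, E[# K_3] = C(12, 3) · (1/2)^3 = 220 / 8 = 55/2 = 27.5.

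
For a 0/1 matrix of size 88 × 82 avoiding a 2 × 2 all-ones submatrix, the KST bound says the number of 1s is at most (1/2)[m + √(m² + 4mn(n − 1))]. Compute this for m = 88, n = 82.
z(88, 82; 2, 2) ≤ (1/2)[88 + √(88² + 4·88·82·81)] = (1/2)[88 + √2345728] = 809.7885

Kővári–Sós–Turán: let r_1, ..., r_88 be the row sums and z = Σ r_i the total number of 1s. Each pair of columns can share at most one row with both entries 1 (else a 2×2 all-ones block appears), so Σ_i C(r_i, 2) ≤ C(82, 2) = 3321. By convexity Σ_i C(r_i, 2) ≥ 88·C(z/88, 2) = z(z − 88)/(2·88), giving z² − 88z − 88·82·81 ≤ 0 and hence z ≤ (1/2)[88 + √(7744 + 4·584496)] = (1/2)[88 + √2345728] ≈ (1/2)(88 + 1531.577) = 809.7885.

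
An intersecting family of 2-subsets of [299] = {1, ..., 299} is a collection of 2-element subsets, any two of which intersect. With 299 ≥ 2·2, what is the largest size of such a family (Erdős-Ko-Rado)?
max |F| = C(298, 1) = 298

Erdős-Ko-Rado (1961): when n ≥ 2k, max |F| = C(n−1, k−1). The bound is attained by the star {A : i ∈ A} for any fixed i ∈ [n]. Here C(299−1, 2−1) = C(298, 1) = 298.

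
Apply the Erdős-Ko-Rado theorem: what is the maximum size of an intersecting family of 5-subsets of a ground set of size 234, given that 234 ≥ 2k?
max |F| = C(233, 4) = 119666470

The Erdős-Ko-Rado theorem states: for n ≥ 2k, an intersecting family of k-subsets of an n-element set has size at most C(n − 1, k − 1), with equality for 'star' families {A ⊆ [n] : |A| = k, i ∈ A} (fix an element i). For n = 234, k = 5: C(233, 4) = 119666470.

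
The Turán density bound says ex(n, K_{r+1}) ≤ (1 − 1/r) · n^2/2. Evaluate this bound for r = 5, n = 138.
Turán density bound = (4/5) · 138^2/2 = 38088/5 ≈ 7617.6

Turán's theorem: ex(n, K_{r+1}) is achieved by the complete r-partite Turán graph T(n, r) with parts as balanced as possible, and is at most (1 − 1/r) · n^2/2. For r = 5, n = 138: the density bound is (4/5) · 19044/2 = 38088/5 ≈ 7617.6. The integer-valued extremum is e(T(138, 5)) = 7617, which is strictly less than the density bound 38088/5 since 5 ∤ 138 (the parts of T(138, 5) cannot all be equal).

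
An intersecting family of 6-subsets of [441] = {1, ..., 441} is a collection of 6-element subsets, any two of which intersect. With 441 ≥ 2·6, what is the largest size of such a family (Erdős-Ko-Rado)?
max |F| = C(440, 5) = 134331538088

The Erdős-Ko-Rado theorem states: for n ≥ 2k, an intersecting family of k-subsets of an n-element set has size at most C(n − 1, k − 1), with equality for 'star' families {A ⊆ [n] : |A| = k, i ∈ A} (fix an element i). For n = 441, k = 6: C(440, 5) = 134331538088.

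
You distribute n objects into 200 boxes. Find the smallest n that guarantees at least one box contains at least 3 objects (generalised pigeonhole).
n = (3 − 1)·200 + 1 = 401

By the generalised pigeonhole principle, to guarantee some box contains ≥ r objects we need more than (r − 1) · k objects total. Threshold: n = (r − 1) · k + 1. With r = 3 and k = 200: n = 2 · 200 + 1 = 400 + 1 = 401. For n = 400 = 2 · 200, we can put exactly 2 objects in every box, avoiding 3 in any single one — so 401 is tight.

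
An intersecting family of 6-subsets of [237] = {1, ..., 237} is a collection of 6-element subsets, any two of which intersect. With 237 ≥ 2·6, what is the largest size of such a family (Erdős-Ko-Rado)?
max |F| = C(236, 5) = 5845994232

Erdős-Ko-Rado (1961): when n ≥ 2k, max |F| = C(n−1, k−1). The bound is attained by the star {A : i ∈ A} for any fixed i ∈ [n]. Here C(237−1, 6−1) = C(236, 5) = 5845994232.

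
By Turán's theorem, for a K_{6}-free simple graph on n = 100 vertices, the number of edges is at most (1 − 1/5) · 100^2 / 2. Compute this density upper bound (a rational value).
Turán density bound = (4/5) · 100^2/2 = 4000

Turán's theorem: ex(n, K_{r+1}) is achieved by the complete r-partite Turán graph T(n, r) with parts as balanced as possible, and is at most (1 − 1/r) · n^2/2. For r = 5, n = 100: the density bound is (4/5) · 10000/2 = 4000. Since 5 ∣ 100, the Turán graph T(100, 5) has parts of equal size 20, and its edge count e(T(100, 5)) = 4000 attains the density bound exactly.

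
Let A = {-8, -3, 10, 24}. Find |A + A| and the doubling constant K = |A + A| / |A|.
K = |A + A| / |A| = 10/4 = 5/2

Enumerate A + A = {a + b : a, b ∈ A}. With |A| = 4, there are |A|^2 = 16 ordered sum pairs; collecting distinct values, A + A = {-16, -11, -6, 2, 7, 16, 20, 21, 34, 48}, so |A + A| = 10. Thus K = 10/4 = 5/2. For comparison, the minimum possible |A + A| over all 4-element sets is 2·4 − 1 = 7 (so min K = 7/4), attained only by arithmetic progressions.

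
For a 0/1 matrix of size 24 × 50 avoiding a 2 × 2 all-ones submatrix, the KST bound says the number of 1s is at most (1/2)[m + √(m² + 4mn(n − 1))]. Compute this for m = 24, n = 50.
z(24, 50; 2, 2) ≤ (1/2)[24 + √(24² + 4·24·50·49)] = (1/2)[24 + √235776] = 254.7839

Kővári–Sós–Turán: let r_1, ..., r_24 be the row sums and z = Σ r_i the total number of 1s. Each pair of columns can share at most one row with both entries 1 (else a 2×2 all-ones block appears), so Σ_i C(r_i, 2) ≤ C(50, 2) = 1225. By convexity Σ_i C(r_i, 2) ≥ 24·C(z/24, 2) = z(z − 24)/(2·24), giving z² − 24z − 24·50·49 ≤ 0 and hence z ≤ (1/2)[24 + √(576 + 4·58800)] = (1/2)[24 + √235776] ≈ (1/2)(24 + 485.5677) = 254.7839.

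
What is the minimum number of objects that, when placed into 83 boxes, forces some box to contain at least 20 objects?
n = (20 − 1)·83 + 1 = 1578

By the generalised pigeonhole principle, to guarantee some box contains ≥ r objects we need more than (r − 1) · k objects total. Threshold: n = (r − 1) · k + 1. With r = 20 and k = 83: n = 19 · 83 + 1 = 1577 + 1 = 1578. For n = 1577 = 19 · 83, we can put exactly 19 objects in every box, avoiding 20 in any single one — so 1578 is tight.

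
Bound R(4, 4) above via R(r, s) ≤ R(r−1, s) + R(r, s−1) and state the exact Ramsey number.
R(4, 4) ≤ R(3, 4) + R(4, 3) = 9 + 9 = 18; exact value R(4, 4) = 18.

The Erdős–Szekeres recurrence R(r, s) ≤ R(r−1, s) + R(r, s−1) applied to (r, s) = (4, 4) gives
  R(4, 4) ≤ R(3, 4) + R(4, 3) = 9 + 9 = 18.
(Recall R(2, k) = k and R is symmetric.) Here the recurrence bound is tight: a matching lower-bound construction on K_{17} shows R(4, 4) > 17, so R(4, 4) = 18 exactly.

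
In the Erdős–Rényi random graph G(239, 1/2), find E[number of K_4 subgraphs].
E[# K_4] = C(239, 4) · (1/2)^C(4, 2) = 132563501 / 2^6 = 2071304.703125

For each 4-subset S of vertices (there are C(239, 4) = 132563501 such S), let X_S = 1 if S induces a K_4 (all C(4, 2) = 6 edges present). Then P(X_S = 1) = (1/2)^6 = 1/64. By linearity of expectation, E[# K_4] = C(239, 4) · (1/2)^6 = 132563501 / 64 = 2071304.703125.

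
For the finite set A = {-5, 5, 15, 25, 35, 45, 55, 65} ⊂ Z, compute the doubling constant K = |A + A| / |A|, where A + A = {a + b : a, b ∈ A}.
K = |A + A| / |A| = 15/8

Enumerate A + A = {a + b : a, b ∈ A}. With |A| = 8, there are |A|^2 = 64 ordered sum pairs; collecting distinct values, A + A = {-10, 0, 10, 20, 30, 40, 50, 60, 70, 80, 90, 100, 110, 120, 130}, so |A + A| = 15. Thus K = 15/8. Here |A + A| = 2|A| − 1 = 15, the minimum possible — so K = 15/8 is minimal, which holds iff A is an arithmetic progression.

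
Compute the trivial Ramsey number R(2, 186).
R(2, 186) = 186

R(2, k) = k for all k ≥ 2: in a 2-colouring of K_k, either some edge is red (a red K_2) or all edges are blue (a blue K_k). And K_{185} coloured all-blue has no blue K_186, so R(2, 186) > 185. Hence R(2, 186) = 186.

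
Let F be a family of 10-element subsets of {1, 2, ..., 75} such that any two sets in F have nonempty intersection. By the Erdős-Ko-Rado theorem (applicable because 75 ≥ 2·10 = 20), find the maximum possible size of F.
max |F| = C(74, 9) = 110524147514

Erdős-Ko-Rado (1961): when n ≥ 2k, max |F| = C(n−1, k−1). The bound is attained by the star {A : i ∈ A} for any fixed i ∈ [n]. Here C(75−1, 10−1) = C(74, 9) = 110524147514.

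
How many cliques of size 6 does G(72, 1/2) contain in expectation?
E[# K_6] = C(72, 6) · (1/2)^C(6, 2) = 156238908 / 2^15 = 39059727/8192 ≈ 4768.033081

For each 6-subset S of vertices (there are C(72, 6) = 156238908 such S), let X_S = 1 if S induces a K_6 (all C(6, 2) = 15 edges present). Then P(X_S = 1) = (1/2)^15 = 1/32768. By linearity of expectation, E[# K_6] = C(72, 6) · (1/2)^15 = 156238908 / 32768 = 39059727/8192 ≈ 4768.033081.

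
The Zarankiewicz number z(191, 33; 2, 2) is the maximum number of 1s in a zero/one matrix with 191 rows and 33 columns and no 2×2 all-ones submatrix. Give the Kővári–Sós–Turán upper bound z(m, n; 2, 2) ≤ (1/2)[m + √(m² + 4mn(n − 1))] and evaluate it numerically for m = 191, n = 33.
z(191, 33; 2, 2) ≤ (1/2)[191 + √(191² + 4·191·33·32)] = (1/2)[191 + √843265] = 554.6473

Kővári–Sós–Turán: let r_1, ..., r_191 be the row sums and z = Σ r_i the total number of 1s. Each pair of columns can share at most one row with both entries 1 (else a 2×2 all-ones block appears), so Σ_i C(r_i, 2) ≤ C(33, 2) = 528. By convexity Σ_i C(r_i, 2) ≥ 191·C(z/191, 2) = z(z − 191)/(2·191), giving z² − 191z − 191·33·32 ≤ 0 and hence z ≤ (1/2)[191 + √(36481 + 4·201696)] = (1/2)[191 + √843265] ≈ (1/2)(191 + 918.2946) = 554.6473.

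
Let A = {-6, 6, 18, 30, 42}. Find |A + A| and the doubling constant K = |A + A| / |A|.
K = |A + A| / |A| = 9/5

Enumerate A + A = {a + b : a, b ∈ A}. With |A| = 5, there are |A|^2 = 25 ordered sum pairs; collecting distinct values, A + A = {-12, 0, 12, 24, 36, 48, 60, 72, 84}, so |A + A| = 9. Thus K = 9/5. Here |A + A| = 2|A| − 1 = 9, the minimum possible — so K = 9/5 is minimal, which holds iff A is an arithmetic progression.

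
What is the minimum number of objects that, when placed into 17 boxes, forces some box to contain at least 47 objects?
n = (47 − 1)·17 + 1 = 783

By the generalised pigeonhole principle, to guarantee some box contains ≥ r objects we need more than (r − 1) · k objects total. Threshold: n = (r − 1) · k + 1. With r = 47 and k = 17: n = 46 · 17 + 1 = 782 + 1 = 783. For n = 782 = 46 · 17, we can put exactly 46 objects in every box, avoiding 47 in any single one — so 783 is tight.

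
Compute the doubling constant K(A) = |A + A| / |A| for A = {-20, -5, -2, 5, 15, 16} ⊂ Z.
K = |A + A| / |A| = 19/6

Enumerate A + A = {a + b : a, b ∈ A}. With |A| = 6, there are |A|^2 = 36 ordered sum pairs; collecting distinct values, A + A = {-40, -25, -22, -15, -10, -7, -5, -4, 0, 3, 10, 11, 13, 14, 20, 21, 30, 31, 32}, so |A + A| = 19. Thus K = 19/6. For comparison, the minimum possible |A + A| over all 6-element sets is 2·6 − 1 = 11 (so min K = 11/6), attained only by arithmetic progressions.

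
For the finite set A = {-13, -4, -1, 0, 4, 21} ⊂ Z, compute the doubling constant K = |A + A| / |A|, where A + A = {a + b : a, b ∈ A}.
K = |A + A| / |A| = 19/6

Enumerate A + A = {a + b : a, b ∈ A}. With |A| = 6, there are |A|^2 = 36 ordered sum pairs; collecting distinct values, A + A = {-26, -17, -14, -13, -9, -8, -5, -4, -2, -1, 0, 3, 4, 8, 17, 20, 21, 25, 42}, so |A + A| = 19. Thus K = 19/6. For comparison, the minimum possible |A + A| over all 6-element sets is 2·6 − 1 = 11 (so min K = 11/6), attained only by arithmetic progressions.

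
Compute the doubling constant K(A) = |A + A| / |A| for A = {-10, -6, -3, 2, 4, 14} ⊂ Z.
K = |A + A| / |A| = 18/6 = 3

Enumerate A + A = {a + b : a, b ∈ A}. With |A| = 6, there are |A|^2 = 36 ordered sum pairs; collecting distinct values, A + A = {-20, -16, -13, -12, -9, -8, -6, -4, -2, -1, 1, 4, 6, 8, 11, 16, 18, 28}, so |A + A| = 18. Thus K = 18/6 = 3. For comparison, the minimum possible |A + A| over all 6-element sets is 2·6 − 1 = 11 (so min K = 11/6), attained only by arithmetic progressions.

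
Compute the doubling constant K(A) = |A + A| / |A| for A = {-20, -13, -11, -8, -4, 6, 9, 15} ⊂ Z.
K = |A + A| / |A| = 32/8 = 4

Enumerate A + A = {a + b : a, b ∈ A}. With |A| = 8, there are |A|^2 = 64 ordered sum pairs; collecting distinct values, A + A = {-40, -33, -31, -28, -26, -24, -22, -21, -19, -17, -16, -15, -14, -12, -11, -8, -7, -5, -4, -2, 1, 2, 4, 5, 7, 11, 12, 15, 18, 21, 24, 30}, so |A + A| = 32. Thus K = 32/8 = 4. For comparison, the minimum possible |A + A| over all 8-element sets is 2·8 − 1 = 15 (so min K = 15/8), attained only by arithmetic progressions.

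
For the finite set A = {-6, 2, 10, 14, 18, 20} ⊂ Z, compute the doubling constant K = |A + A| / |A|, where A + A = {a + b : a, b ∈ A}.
K = |A + A| / |A| = 17/6

Enumerate A + A = {a + b : a, b ∈ A}. With |A| = 6, there are |A|^2 = 36 ordered sum pairs; collecting distinct values, A + A = {-12, -4, 4, 8, 12, 14, 16, 20, 22, 24, 28, 30, 32, 34, 36, 38, 40}, so |A + A| = 17. Thus K = 17/6. For comparison, the minimum possible |A + A| over all 6-element sets is 2·6 − 1 = 11 (so min K = 11/6), attained only by arithmetic progressions.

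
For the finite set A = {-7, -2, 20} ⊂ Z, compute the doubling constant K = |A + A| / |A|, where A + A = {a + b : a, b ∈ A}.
K = |A + A| / |A| = 6/3 = 2

Enumerate A + A = {a + b : a, b ∈ A}. With |A| = 3, there are |A|^2 = 9 ordered sum pairs; collecting distinct values, A + A = {-14, -9, -4, 13, 18, 40}, so |A + A| = 6. Thus K = 6/3 = 2. For comparison, the minimum possible |A + A| over all 3-element sets is 2·3 − 1 = 5 (so min K = 5/3), attained only by arithmetic progressions.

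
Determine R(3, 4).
R(3, 4) = 9

Lower bound: an explicit 2-colouring of K_{8} (typically a Paley-type or other structured construction) avoids a red K_3 and a blue K_4, showing R(3, 4) > 8.
Upper bound: the Erdős–Szekeres recurrence R(r, t') ≤ R(r−1, t') + R(r, t'−1) (with the −1 refinement when both summands are even) yields R(3, 4) ≤ 9.
Hence R(3, 4) = 9.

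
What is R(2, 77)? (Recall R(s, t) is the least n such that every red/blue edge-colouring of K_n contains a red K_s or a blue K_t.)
R(2, 77) = 77

R(2, k) = k for all k ≥ 2: in a 2-colouring of K_k, either some edge is red (a red K_2) or all edges are blue (a blue K_k). And K_{76} coloured all-blue has no blue K_77, so R(2, 77) > 76. Hence R(2, 77) = 77.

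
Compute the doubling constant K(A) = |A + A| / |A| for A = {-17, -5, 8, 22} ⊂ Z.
K = |A + A| / |A| = 10/4 = 5/2

Enumerate A + A = {a + b : a, b ∈ A}. With |A| = 4, there are |A|^2 = 16 ordered sum pairs; collecting distinct values, A + A = {-34, -22, -10, -9, 3, 5, 16, 17, 30, 44}, so |A + A| = 10. Thus K = 10/4 = 5/2. For comparison, the minimum possible |A + A| over all 4-element sets is 2·4 − 1 = 7 (so min K = 7/4), attained only by arithmetic progressions.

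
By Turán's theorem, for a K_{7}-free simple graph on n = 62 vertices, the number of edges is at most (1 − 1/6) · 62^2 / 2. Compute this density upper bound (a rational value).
Turán density bound = (5/6) · 62^2/2 = 4805/3 ≈ 1601.6667

Turán's theorem: ex(n, K_{r+1}) is achieved by the complete r-partite Turán graph T(n, r) with parts as balanced as possible, and is at most (1 − 1/r) · n^2/2. For r = 6, n = 62: the density bound is (5/6) · 3844/2 = 4805/3 ≈ 1601.6667. The integer-valued extremum is e(T(62, 6)) = 1601, which is strictly less than the density bound 4805/3 since 6 ∤ 62 (the parts of T(62, 6) cannot all be equal).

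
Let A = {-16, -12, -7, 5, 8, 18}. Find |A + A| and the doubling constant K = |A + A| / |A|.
K = |A + A| / |A| = 21/6 = 7/2

Enumerate A + A = {a + b : a, b ∈ A}. With |A| = 6, there are |A|^2 = 36 ordered sum pairs; collecting distinct values, A + A = {-32, -28, -24, -23, -19, -14, -11, -8, -7, -4, -2, 1, 2, 6, 10, 11, 13, 16, 23, 26, 36}, so |A + A| = 21. Thus K = 21/6 = 7/2. For comparison, the minimum possible |A + A| over all 6-element sets is 2·6 − 1 = 11 (so min K = 11/6), attained only by arithmetic progressions.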